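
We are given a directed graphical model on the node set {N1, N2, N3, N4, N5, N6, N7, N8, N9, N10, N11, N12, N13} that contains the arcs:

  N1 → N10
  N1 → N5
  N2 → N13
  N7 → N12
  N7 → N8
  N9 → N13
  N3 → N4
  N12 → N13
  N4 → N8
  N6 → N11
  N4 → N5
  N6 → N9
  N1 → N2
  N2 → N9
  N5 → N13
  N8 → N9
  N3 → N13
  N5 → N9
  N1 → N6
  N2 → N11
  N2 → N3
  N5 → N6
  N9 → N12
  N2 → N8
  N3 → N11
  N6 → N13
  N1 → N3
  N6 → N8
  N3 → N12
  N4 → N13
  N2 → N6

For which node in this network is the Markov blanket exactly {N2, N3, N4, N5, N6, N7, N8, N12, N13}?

N9

The target node must have every member of {N2, N3, N4, N5, N6, N7, N8, N12, N13} as a parent, child, or co-parent, and no others.
Parents of N9: N2, N5, N6, N8; children: N12, N13; co-parents: N2, N3, N4, N5, N6, N7, N12.
These exactly cover the given set, so the node is N9.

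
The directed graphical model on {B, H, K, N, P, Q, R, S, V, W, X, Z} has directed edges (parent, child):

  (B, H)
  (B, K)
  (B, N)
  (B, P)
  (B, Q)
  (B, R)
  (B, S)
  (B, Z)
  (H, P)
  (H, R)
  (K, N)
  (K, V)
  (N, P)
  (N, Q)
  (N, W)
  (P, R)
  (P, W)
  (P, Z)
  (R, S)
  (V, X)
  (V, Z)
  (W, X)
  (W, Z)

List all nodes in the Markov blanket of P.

{B, H, N, R, V, W, Z}

By definition, MB(P) is built from P's parents, P's children, and the co-parents of P.
Pa(P) = {B, H, N}.
Children of P: R, W, Z.
Parents of each child, excluding P:
  R's other parents are B, H.
  W's other parent is N.
  Z also has parents B, V, W.
Taking the union gives {B, H, N, R, V, W, Z}.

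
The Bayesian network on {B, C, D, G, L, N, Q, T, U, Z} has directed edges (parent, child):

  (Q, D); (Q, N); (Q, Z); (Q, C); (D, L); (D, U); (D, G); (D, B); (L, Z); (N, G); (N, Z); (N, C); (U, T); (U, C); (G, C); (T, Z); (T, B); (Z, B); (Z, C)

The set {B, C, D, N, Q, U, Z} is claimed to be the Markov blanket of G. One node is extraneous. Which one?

B

Recall MB(v) = parents ∪ children ∪ spouses, where spouses are the other parents of v's children.
Parents of G: D, N.
Children of G: C.
For each child, the remaining parents (spouses of G):
  C: N, Q, U, Z
MB(G) = {C, D, N, Q, U, Z}.
B is neither a parent, child, nor co-parent of G, so it does not belong.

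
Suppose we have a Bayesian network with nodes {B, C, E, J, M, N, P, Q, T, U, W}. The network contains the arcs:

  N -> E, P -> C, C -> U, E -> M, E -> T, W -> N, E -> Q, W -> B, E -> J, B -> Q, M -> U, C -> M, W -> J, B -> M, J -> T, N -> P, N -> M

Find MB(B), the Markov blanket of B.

{C, E, M, N, Q, W}

A node's Markov blanket = Pa ∪ Ch ∪ (parents of Ch other than the node itself).
Children of B: M, Q.
Parents of B: W.
Co-parents of B (other parents of its children):
  M's other parents are C, E, N.
  Q also has parent E.
MB(B) = {C, E, M, N, Q, W}.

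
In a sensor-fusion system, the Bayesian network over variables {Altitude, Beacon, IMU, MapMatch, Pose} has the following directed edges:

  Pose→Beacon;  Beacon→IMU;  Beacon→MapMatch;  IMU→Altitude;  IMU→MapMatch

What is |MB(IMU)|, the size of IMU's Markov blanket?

3

Recall MB(v) = parents ∪ children ∪ spouses, where spouses are the other parents of v's children.
IMU's parents: Beacon.
IMU has children Altitude, MapMatch.
Co-parents of IMU (other parents of its children):
  Altitude: —
  MapMatch: Beacon
MB(IMU) = {Altitude, Beacon, MapMatch}, which has 3 nodes.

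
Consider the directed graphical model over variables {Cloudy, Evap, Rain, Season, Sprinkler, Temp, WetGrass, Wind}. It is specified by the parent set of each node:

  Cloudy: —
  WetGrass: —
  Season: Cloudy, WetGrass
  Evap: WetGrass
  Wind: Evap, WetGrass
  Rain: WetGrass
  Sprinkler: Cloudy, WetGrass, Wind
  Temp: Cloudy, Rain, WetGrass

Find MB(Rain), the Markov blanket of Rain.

By definition, MB(Rain) is built from Rain's parents, Rain's children, and the co-parents of Rain.
Rain's parents: WetGrass.
Rain has child Temp.
Other parents of Rain's children:
  Temp: Cloudy, WetGrass
Union: {WetGrass} ∪ {Temp} ∪ {Cloudy, WetGrass} = {Cloudy, Temp, WetGrass}.

{Cloudy, Temp, WetGrass}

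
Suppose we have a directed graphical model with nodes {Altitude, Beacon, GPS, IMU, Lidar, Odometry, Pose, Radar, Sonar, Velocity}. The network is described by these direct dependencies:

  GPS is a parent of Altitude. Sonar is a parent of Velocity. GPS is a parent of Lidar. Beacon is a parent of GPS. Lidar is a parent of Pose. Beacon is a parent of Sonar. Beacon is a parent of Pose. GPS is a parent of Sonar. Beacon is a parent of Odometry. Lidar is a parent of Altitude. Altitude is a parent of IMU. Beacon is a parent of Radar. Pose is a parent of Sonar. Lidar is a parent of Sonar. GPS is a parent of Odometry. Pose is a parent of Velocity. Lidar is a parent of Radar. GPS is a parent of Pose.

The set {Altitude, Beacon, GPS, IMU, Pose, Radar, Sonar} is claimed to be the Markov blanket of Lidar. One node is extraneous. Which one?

IMU

Lidar's parents: GPS.
Ch(Lidar) = {Altitude, Pose, Radar, Sonar}.
Parents of each child, excluding Lidar:
  Altitude's other parent is GPS.
  parents(Pose) \ {Lidar} = {Beacon, GPS}.
  parents(Sonar) \ {Lidar} = {Beacon, GPS, Pose}.
  Radar also has parent Beacon.
MB(Lidar) = {Altitude, Beacon, GPS, Pose, Radar, Sonar}.
IMU is neither a parent, child, nor co-parent of Lidar, so it does not belong.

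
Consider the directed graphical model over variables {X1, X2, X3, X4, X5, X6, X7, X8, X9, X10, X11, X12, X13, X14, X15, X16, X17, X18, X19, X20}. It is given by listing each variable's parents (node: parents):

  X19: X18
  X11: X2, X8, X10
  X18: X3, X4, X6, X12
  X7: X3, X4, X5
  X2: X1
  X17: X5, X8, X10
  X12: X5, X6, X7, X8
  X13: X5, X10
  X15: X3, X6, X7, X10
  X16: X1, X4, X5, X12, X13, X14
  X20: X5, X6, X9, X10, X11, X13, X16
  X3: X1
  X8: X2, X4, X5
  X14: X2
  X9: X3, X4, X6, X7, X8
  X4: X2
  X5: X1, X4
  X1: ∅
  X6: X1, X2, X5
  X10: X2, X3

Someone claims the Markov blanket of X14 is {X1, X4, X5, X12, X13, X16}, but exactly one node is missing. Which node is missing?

X2

Parents of X14: X2.
Children of X14: X16.
Other parents of X14's children:
  X16: X1, X4, X5, X12, X13
MB(X14) = {X1, X2, X4, X5, X12, X13, X16}.
Comparing with the claimed set, X2 is missing.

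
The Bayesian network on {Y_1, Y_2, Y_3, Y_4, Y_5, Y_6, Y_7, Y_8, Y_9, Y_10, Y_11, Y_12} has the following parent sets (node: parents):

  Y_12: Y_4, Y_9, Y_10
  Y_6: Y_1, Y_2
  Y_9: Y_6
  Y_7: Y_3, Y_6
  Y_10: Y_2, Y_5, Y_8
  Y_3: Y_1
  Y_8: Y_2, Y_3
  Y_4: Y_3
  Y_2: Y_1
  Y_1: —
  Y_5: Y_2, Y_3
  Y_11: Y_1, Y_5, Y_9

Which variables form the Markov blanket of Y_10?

{Y_2, Y_4, Y_5, Y_8, Y_9, Y_12}

Pa(Y_10) = {Y_2, Y_5, Y_8}.
Children of Y_10: Y_12.
Parents of each child, excluding Y_10:
  Y_12's other parents are Y_4, Y_9.
MB(Y_10) = {Y_2, Y_4, Y_5, Y_8, Y_9, Y_12}.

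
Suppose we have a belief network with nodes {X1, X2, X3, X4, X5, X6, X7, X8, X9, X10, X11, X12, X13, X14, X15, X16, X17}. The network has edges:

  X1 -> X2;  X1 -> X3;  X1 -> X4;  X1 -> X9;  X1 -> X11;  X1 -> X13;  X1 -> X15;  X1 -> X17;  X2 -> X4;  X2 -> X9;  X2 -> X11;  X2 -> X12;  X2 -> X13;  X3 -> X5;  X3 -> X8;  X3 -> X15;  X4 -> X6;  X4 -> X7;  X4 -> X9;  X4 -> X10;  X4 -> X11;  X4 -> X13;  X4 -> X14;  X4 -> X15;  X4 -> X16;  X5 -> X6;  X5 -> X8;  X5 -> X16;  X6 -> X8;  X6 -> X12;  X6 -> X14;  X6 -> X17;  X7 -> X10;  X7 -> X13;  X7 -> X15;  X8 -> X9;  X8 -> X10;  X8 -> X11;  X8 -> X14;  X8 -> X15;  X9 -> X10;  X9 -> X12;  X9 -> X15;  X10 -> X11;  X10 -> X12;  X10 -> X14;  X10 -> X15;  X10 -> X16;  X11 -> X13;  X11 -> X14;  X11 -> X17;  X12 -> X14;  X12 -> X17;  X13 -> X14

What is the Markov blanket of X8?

{X1, X2, X3, X4, X5, X6, X7, X9, X10, X11, X12, X13, X14, X15}

A node's Markov blanket = Pa ∪ Ch ∪ (parents of Ch other than the node itself).
X8 has parents X3, X5, X6.
Children of X8: X9, X10, X11, X14, X15.
Co-parents of X8 (other parents of its children):
  X9: X1, X2, X4
  X10: X4, X7, X9
  X11: X1, X2, X4, X10
  X14: X4, X6, X10, X11, X12, X13
  X15: X1, X3, X4, X7, X9, X10
Taking the union gives {X1, X2, X3, X4, X5, X6, X7, X9, X10, X11, X12, X13, X14, X15}.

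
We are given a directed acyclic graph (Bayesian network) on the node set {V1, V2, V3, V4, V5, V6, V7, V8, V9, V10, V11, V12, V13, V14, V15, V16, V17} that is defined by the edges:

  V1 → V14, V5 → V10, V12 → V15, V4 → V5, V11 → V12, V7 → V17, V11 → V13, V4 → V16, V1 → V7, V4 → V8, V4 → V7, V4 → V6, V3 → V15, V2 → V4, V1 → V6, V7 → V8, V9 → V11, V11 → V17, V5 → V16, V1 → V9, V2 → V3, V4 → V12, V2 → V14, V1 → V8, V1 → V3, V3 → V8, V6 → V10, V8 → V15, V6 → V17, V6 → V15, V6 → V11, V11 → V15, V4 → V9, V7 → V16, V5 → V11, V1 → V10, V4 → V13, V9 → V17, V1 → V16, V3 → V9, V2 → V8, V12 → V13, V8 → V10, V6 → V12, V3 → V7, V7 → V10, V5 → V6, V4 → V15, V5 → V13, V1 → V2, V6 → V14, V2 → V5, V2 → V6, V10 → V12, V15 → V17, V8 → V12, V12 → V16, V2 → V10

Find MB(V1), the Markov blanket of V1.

{V2, V3, V4, V5, V6, V7, V8, V9, V10, V12, V14, V16}

Parents of V1: none.
Children of V1: V2, V3, V6, V7, V8, V9, V10, V14, V16.
Co-parents of V1 (other parents of its children):
  V2: no additional parents.
  V3 also has parent V2.
  V6's other parents are V2, V4, V5.
  V7's other parents are V3, V4.
  V8 also has parents V2, V3, V4, V7.
  V9's other parents are V3, V4.
  V10 also has parents V2, V5, V6, V7, V8.
  parents(V14) \ {V1} = {V2, V6}.
  parents(V16) \ {V1} = {V4, V5, V7, V12}.
Taking the union gives {V2, V3, V4, V5, V6, V7, V8, V9, V10, V12, V14, V16}.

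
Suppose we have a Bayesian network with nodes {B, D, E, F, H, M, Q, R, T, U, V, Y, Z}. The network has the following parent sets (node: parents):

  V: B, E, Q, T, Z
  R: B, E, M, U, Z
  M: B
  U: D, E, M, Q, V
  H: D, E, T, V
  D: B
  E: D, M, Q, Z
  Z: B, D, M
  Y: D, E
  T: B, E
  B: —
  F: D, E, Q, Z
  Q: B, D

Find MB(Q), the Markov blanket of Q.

Children of Q: E, F, U, V.
Parents of Q: B, D.
Parents of each child, excluding Q:
  E: D, M, Z
  V: B, E, T, Z
  U: D, E, M, V
  F: D, E, Z
Union: {B, D} ∪ {E, F, U, V} ∪ {B, D, E, M, T, V, Z} = {B, D, E, F, M, T, U, V, Z}.

{B, D, E, F, M, T, U, V, Z}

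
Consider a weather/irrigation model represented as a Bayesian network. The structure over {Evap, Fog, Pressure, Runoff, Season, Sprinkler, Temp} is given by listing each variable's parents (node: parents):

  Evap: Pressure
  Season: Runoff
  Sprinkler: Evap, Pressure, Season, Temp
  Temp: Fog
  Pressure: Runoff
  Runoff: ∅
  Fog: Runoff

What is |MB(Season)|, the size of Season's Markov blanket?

A node's Markov blanket = Pa ∪ Ch ∪ (parents of Ch other than the node itself).
Pa(Season) = {Runoff}.
Ch(Season) = {Sprinkler}.
Parents of each child, excluding Season:
  parents(Sprinkler) \ {Season} = {Evap, Pressure, Temp}.
MB(Season) = {Evap, Pressure, Runoff, Sprinkler, Temp}, which has 5 nodes.

5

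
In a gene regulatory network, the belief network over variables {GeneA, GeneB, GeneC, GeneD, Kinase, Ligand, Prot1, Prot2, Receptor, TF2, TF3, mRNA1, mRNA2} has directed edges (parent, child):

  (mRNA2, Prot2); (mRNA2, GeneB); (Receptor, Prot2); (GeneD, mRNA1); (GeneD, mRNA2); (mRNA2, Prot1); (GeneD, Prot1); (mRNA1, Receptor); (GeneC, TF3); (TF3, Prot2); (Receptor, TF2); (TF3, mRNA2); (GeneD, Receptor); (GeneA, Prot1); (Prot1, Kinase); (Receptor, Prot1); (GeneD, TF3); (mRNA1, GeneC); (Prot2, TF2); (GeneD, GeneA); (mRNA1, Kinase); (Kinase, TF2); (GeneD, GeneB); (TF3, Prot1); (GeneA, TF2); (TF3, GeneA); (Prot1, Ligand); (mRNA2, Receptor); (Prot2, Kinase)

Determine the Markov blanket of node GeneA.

{GeneD, Kinase, Prot1, Prot2, Receptor, TF2, TF3, mRNA2}

Recall MB(v) = parents ∪ children ∪ spouses, where spouses are the other parents of v's children.
Parents of GeneA: GeneD, TF3.
Ch(GeneA) = {Prot1, TF2}.
Parents of each child, excluding GeneA:
  Prot1's other parents are GeneD, Receptor, TF3, mRNA2.
  TF2 also has parents Kinase, Prot2, Receptor.
So the Markov blanket of GeneA is {GeneD, Kinase, Prot1, Prot2, Receptor, TF2, TF3, mRNA2}.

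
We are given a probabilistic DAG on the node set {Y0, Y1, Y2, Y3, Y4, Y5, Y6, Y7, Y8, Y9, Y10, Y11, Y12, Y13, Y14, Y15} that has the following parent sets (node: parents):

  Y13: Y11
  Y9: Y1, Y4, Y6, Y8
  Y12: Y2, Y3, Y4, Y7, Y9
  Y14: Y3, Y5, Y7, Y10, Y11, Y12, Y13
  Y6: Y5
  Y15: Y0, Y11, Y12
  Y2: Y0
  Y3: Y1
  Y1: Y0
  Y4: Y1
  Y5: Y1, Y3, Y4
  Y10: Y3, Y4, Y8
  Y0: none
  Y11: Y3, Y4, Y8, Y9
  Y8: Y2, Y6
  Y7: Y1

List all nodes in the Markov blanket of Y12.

{Y0, Y2, Y3, Y4, Y5, Y7, Y9, Y10, Y11, Y13, Y14, Y15}

By definition, MB(Y12) is built from Y12's parents, Y12's children, and the co-parents of Y12.
Y12's parents: Y2, Y3, Y4, Y7, Y9.
Children of Y12: Y14, Y15.
Other parents of Y12's children:
  parents(Y14) \ {Y12} = {Y3, Y5, Y7, Y10, Y11, Y13}.
  Y15's other parents are Y0, Y11.
MB(Y12) = {Y0, Y2, Y3, Y4, Y5, Y7, Y9, Y10, Y11, Y13, Y14, Y15}.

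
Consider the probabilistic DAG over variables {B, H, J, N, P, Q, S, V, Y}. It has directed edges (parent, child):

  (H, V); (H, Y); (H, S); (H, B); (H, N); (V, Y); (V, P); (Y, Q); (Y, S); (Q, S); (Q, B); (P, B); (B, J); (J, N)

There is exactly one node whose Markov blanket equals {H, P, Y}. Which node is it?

V

The target node must have every member of {H, P, Y} as a parent, child, or co-parent, and no others.
Parents of V: H; children: P, Y; co-parents: H.
These exactly cover the given set, so the node is V.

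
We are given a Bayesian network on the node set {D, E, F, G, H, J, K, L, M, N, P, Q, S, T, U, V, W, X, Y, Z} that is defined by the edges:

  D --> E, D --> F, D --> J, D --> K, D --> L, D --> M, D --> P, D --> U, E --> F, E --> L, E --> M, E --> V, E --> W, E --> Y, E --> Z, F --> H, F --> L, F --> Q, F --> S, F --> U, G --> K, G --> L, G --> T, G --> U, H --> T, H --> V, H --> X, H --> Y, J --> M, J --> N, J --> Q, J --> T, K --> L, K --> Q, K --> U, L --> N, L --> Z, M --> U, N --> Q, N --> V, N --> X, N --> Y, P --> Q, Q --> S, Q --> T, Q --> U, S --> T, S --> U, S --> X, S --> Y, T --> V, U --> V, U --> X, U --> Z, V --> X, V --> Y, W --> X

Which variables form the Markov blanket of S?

{D, E, F, G, H, J, K, M, N, Q, T, U, V, W, X, Y}

Parents of S: F, Q.
S's children: T, U, X, Y.
Co-parents of S (other parents of its children):
  T: G, H, J, Q
  U: D, F, G, K, M, Q
  X: H, N, U, V, W
  Y: E, H, N, V
So the Markov blanket of S is {D, E, F, G, H, J, K, M, N, Q, T, U, V, W, X, Y}.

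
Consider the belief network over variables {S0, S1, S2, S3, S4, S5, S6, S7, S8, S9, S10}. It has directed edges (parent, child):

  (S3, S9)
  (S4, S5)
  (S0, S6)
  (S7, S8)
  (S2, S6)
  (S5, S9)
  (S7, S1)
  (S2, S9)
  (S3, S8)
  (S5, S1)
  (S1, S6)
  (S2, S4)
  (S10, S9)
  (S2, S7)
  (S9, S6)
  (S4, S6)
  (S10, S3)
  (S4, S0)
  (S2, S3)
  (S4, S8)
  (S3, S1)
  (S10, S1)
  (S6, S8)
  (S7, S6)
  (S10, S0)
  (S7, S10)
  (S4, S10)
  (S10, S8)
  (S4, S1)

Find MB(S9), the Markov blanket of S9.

{S0, S1, S2, S3, S4, S5, S6, S7, S10}

By definition, MB(S9) is built from S9's parents, S9's children, and the co-parents of S9.
S9's parents: S2, S3, S5, S10.
S9's children: S6.
Other parents of S9's children:
  S6: S0, S1, S2, S4, S7
Union: {S2, S3, S5, S10} ∪ {S6} ∪ {S0, S1, S2, S4, S7} = {S0, S1, S2, S3, S4, S5, S6, S7, S10}.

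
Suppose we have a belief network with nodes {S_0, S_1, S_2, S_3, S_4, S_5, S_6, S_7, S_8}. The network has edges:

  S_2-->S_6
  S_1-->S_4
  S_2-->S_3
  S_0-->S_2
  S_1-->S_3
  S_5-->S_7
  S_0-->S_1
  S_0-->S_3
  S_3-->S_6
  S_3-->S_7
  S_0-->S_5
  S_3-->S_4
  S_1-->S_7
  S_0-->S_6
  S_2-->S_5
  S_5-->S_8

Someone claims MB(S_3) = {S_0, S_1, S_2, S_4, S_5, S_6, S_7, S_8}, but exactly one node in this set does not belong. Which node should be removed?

Recall MB(v) = parents ∪ children ∪ spouses, where spouses are the other parents of v's children.
S_3 has children S_4, S_6, S_7.
S_3 has parents S_0, S_1, S_2.
Other parents of S_3's children:
  S_4: S_1
  S_6: S_0, S_2
  S_7: S_1, S_5
MB(S_3) = {S_0, S_1, S_2, S_4, S_5, S_6, S_7}.
S_8 is neither a parent, child, nor co-parent of S_3, so it does not belong.

S_8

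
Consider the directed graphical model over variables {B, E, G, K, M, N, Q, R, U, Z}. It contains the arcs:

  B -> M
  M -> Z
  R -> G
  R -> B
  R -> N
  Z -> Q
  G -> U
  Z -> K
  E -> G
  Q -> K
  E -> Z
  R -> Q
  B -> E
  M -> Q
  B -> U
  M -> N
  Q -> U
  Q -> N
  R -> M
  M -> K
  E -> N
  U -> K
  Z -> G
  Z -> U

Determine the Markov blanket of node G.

Parents of G: E, R, Z.
Children of G: U.
Parents of each child, excluding G:
  U: B, Q, Z
So the Markov blanket of G is {B, E, Q, R, U, Z}.

{B, E, Q, R, U, Z}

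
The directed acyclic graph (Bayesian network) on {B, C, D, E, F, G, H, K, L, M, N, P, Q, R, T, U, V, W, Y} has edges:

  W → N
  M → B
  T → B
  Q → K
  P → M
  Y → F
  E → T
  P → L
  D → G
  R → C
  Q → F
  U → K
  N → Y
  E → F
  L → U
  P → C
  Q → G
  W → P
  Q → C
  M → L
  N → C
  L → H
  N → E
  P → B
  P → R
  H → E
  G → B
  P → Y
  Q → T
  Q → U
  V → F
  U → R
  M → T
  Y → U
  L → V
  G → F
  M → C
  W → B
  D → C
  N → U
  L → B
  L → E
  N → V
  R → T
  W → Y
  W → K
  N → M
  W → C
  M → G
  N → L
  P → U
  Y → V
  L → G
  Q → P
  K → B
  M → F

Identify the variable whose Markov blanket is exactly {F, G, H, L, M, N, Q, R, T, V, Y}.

E

The target node must have every member of {F, G, H, L, M, N, Q, R, T, V, Y} as a parent, child, or co-parent, and no others.
Parents of E: H, L, N; children: F, T; co-parents: G, M, Q, R, V, Y.
These exactly cover the given set, so the node is E.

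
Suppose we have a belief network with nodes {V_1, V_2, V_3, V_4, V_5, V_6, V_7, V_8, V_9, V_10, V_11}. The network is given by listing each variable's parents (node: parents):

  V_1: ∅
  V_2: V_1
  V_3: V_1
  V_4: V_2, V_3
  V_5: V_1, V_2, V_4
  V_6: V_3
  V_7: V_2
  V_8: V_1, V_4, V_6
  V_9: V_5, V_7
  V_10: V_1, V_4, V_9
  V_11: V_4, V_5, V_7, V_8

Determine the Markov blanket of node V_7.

V_7 has parent V_2.
Ch(V_7) = {V_9, V_11}.
Co-parents of V_7 (other parents of its children):
  V_9 also has parent V_5.
  parents(V_11) \ {V_7} = {V_4, V_5, V_8}.
Union: {V_2} ∪ {V_9, V_11} ∪ {V_4, V_5, V_8} = {V_2, V_4, V_5, V_8, V_9, V_11}.

{V_2, V_4, V_5, V_8, V_9, V_11}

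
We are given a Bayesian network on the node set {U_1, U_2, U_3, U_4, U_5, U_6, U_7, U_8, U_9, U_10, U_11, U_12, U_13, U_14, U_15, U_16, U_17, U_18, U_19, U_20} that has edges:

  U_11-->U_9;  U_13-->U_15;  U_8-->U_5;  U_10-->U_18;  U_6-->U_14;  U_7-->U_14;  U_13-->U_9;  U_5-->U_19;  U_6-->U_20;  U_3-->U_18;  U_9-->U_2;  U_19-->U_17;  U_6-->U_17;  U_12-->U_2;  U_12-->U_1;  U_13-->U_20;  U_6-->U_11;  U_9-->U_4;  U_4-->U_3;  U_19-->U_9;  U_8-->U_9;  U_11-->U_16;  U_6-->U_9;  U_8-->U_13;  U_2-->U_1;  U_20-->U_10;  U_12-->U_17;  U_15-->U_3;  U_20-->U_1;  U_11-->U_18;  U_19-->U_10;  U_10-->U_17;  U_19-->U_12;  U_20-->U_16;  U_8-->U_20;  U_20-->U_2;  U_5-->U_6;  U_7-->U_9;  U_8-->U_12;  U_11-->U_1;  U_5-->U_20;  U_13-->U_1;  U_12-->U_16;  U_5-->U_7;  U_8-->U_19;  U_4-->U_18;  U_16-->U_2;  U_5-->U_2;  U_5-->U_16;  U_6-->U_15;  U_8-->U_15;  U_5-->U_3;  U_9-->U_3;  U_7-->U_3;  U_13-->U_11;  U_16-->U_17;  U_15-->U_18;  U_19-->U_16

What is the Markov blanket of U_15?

Pa(U_15) = {U_6, U_8, U_13}.
Children of U_15: U_3, U_18.
Co-parents of U_15 (other parents of its children):
  U_3's other parents are U_4, U_5, U_7, U_9.
  U_18 also has parents U_3, U_4, U_10, U_11.
MB(U_15) = {U_3, U_4, U_5, U_6, U_7, U_8, U_9, U_10, U_11, U_13, U_18}.

{U_3, U_4, U_5, U_6, U_7, U_8, U_9, U_10, U_11, U_13, U_18}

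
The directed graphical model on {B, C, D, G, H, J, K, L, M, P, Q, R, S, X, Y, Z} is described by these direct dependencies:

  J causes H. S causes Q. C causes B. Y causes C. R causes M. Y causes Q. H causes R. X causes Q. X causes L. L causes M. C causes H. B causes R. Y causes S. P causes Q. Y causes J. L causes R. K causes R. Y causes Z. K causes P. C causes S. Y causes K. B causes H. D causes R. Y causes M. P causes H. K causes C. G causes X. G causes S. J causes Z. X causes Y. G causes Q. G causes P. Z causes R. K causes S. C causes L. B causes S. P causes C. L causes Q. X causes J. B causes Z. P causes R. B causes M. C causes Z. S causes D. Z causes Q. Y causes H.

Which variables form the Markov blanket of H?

{B, C, D, J, K, L, P, R, Y, Z}

Children of H: R.
H has parents B, C, J, P, Y.
Other parents of H's children:
  R's other parents are B, D, K, L, P, Z.
So the Markov blanket of H is {B, C, D, J, K, L, P, R, Y, Z}.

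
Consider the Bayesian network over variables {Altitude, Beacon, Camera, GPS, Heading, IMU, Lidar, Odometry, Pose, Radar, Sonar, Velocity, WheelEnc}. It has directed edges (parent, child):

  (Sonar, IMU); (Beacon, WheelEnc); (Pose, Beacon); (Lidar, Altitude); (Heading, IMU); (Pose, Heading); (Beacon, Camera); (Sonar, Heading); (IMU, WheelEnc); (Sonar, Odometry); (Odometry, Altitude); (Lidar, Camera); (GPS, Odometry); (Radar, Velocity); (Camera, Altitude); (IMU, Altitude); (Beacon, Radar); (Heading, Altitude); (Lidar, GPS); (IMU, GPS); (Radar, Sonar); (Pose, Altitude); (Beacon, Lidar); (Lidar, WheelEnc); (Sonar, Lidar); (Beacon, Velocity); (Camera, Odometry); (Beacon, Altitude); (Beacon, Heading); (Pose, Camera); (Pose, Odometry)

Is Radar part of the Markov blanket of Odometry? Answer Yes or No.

No

By definition, MB(Odometry) is built from Odometry's parents, Odometry's children, and the co-parents of Odometry.
Parents of Odometry: Camera, GPS, Pose, Sonar.
Children of Odometry: Altitude.
Parents of each child, excluding Odometry:
  Altitude also has parents Beacon, Camera, Heading, IMU, Lidar, Pose.
MB(Odometry) = {Altitude, Beacon, Camera, GPS, Heading, IMU, Lidar, Pose, Sonar}; Radar is not in this set.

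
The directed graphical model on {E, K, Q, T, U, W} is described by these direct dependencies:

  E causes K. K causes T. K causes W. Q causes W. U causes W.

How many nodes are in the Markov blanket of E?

A node's Markov blanket = Pa ∪ Ch ∪ (parents of Ch other than the node itself).
E has no parents.
Children of E: K.
For each child, the remaining parents (spouses of E):
  K: no additional parents.
MB(E) = {K}, which has 1 node.

1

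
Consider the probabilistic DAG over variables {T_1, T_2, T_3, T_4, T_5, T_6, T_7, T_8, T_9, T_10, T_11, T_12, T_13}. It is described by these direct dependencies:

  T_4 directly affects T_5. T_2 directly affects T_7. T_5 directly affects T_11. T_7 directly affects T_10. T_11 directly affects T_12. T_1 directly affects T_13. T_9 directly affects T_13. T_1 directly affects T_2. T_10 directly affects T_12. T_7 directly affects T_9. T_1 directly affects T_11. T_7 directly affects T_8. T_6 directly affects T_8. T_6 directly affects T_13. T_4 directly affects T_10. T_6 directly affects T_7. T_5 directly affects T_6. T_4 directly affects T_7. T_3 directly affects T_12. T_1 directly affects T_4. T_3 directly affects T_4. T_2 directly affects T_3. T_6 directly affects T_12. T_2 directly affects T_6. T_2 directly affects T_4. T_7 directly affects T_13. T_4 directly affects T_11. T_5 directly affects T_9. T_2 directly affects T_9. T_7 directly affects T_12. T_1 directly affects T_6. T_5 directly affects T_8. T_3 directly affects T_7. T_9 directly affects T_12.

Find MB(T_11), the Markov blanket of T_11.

{T_1, T_3, T_4, T_5, T_6, T_7, T_9, T_10, T_12}

T_11 has parents T_1, T_4, T_5.
T_11 has child T_12.
Parents of each child, excluding T_11:
  T_12 also has parents T_3, T_6, T_7, T_9, T_10.
MB(T_11) = {T_1, T_3, T_4, T_5, T_6, T_7, T_9, T_10, T_12}.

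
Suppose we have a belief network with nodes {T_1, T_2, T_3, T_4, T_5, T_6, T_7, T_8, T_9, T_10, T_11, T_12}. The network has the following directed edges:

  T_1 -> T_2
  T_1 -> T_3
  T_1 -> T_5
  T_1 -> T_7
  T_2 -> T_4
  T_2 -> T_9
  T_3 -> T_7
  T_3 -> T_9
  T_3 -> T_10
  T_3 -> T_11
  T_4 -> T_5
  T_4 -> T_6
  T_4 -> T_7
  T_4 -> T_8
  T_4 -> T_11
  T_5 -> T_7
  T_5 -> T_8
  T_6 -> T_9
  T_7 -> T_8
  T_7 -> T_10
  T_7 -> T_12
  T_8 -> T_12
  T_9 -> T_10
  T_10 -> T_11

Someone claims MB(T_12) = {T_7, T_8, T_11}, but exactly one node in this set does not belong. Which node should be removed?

The Markov blanket of a node is its parents, its children, and the other parents of its children.
T_12 has parents T_7, T_8.
Ch(T_12) = {}.
With no children, T_12 has no spouses; the co-parent set is empty.
MB(T_12) = {T_7, T_8}.
T_11 is neither a parent, child, nor co-parent of T_12, so it does not belong.

T_11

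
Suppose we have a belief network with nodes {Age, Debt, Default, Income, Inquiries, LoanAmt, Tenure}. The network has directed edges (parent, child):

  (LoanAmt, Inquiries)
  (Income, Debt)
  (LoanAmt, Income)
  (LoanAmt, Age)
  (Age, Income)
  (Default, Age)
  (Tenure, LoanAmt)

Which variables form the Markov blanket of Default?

Default's parents: none.
Ch(Default) = {Age}.
For each child, the remaining parents (spouses of Default):
  parents(Age) \ {Default} = {LoanAmt}.
Union: {} ∪ {Age} ∪ {LoanAmt} = {Age, LoanAmt}.

{Age, LoanAmt}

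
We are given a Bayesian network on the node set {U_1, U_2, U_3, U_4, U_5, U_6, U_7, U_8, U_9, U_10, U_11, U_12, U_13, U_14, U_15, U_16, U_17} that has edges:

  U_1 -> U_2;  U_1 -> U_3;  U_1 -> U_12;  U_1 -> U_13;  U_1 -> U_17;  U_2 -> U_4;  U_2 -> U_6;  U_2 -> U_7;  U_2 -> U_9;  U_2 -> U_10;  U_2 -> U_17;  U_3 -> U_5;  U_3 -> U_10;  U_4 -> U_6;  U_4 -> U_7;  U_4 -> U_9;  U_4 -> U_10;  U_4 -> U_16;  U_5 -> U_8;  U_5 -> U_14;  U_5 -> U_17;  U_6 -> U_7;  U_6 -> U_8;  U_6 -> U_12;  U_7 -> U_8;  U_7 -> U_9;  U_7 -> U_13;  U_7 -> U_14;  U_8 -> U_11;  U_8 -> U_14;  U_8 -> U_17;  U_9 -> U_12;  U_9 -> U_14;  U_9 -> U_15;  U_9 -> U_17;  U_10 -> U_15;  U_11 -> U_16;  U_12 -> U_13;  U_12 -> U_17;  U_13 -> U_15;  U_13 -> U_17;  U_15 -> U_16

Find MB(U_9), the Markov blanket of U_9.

A node's Markov blanket = Pa ∪ Ch ∪ (parents of Ch other than the node itself).
U_9 has parents U_2, U_4, U_7.
Children of U_9: U_12, U_14, U_15, U_17.
For each child, the remaining parents (spouses of U_9):
  U_12 also has parents U_1, U_6.
  parents(U_14) \ {U_9} = {U_5, U_7, U_8}.
  U_15's other parents are U_10, U_13.
  U_17 also has parents U_1, U_2, U_5, U_8, U_12, U_13.
Taking the union gives {U_1, U_2, U_4, U_5, U_6, U_7, U_8, U_10, U_12, U_13, U_14, U_15, U_17}.

{U_1, U_2, U_4, U_5, U_6, U_7, U_8, U_10, U_12, U_13, U_14, U_15, U_17}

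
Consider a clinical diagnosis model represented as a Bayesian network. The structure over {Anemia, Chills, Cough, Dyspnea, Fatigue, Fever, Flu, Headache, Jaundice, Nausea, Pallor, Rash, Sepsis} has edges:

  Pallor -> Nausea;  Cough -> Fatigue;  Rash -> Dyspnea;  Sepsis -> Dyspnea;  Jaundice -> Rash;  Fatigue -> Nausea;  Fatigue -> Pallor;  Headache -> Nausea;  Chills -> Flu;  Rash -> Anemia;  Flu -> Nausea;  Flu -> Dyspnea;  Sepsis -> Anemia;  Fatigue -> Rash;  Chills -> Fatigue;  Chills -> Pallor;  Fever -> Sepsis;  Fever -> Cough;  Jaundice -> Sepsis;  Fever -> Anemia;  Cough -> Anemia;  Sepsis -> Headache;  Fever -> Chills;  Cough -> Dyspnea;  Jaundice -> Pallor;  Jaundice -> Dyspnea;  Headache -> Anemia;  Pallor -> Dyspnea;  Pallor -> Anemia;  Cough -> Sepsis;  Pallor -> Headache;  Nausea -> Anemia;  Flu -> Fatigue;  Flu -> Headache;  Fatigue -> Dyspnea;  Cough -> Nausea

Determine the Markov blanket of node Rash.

Recall MB(v) = parents ∪ children ∪ spouses, where spouses are the other parents of v's children.
Rash's children: Anemia, Dyspnea.
Rash has parents Fatigue, Jaundice.
For each child, the remaining parents (spouses of Rash):
  Anemia also has parents Cough, Fever, Headache, Nausea, Pallor, Sepsis.
  Dyspnea also has parents Cough, Fatigue, Flu, Jaundice, Pallor, Sepsis.
So the Markov blanket of Rash is {Anemia, Cough, Dyspnea, Fatigue, Fever, Flu, Headache, Jaundice, Nausea, Pallor, Sepsis}.

{Anemia, Cough, Dyspnea, Fatigue, Fever, Flu, Headache, Jaundice, Nausea, Pallor, Sepsis}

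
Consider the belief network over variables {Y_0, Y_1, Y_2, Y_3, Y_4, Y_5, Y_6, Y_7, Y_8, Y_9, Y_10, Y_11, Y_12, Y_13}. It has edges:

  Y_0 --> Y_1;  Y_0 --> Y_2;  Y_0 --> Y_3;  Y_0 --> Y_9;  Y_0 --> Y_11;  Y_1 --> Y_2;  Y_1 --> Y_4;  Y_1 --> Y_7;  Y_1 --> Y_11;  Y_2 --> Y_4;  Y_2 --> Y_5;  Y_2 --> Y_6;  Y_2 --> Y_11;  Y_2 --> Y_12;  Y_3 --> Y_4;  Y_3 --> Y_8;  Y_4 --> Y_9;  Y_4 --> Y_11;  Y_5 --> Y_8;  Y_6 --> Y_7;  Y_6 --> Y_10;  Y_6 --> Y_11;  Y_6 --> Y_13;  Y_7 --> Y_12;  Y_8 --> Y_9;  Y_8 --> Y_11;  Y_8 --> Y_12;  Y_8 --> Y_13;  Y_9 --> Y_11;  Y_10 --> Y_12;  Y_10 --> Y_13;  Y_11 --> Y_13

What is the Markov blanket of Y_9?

By definition, MB(Y_9) is built from Y_9's parents, Y_9's children, and the co-parents of Y_9.
Parents of Y_9: Y_0, Y_4, Y_8.
Y_9 has child Y_11.
Other parents of Y_9's children:
  Y_11 also has parents Y_0, Y_1, Y_2, Y_4, Y_6, Y_8.
So the Markov blanket of Y_9 is {Y_0, Y_1, Y_2, Y_4, Y_6, Y_8, Y_11}.

{Y_0, Y_1, Y_2, Y_4, Y_6, Y_8, Y_11}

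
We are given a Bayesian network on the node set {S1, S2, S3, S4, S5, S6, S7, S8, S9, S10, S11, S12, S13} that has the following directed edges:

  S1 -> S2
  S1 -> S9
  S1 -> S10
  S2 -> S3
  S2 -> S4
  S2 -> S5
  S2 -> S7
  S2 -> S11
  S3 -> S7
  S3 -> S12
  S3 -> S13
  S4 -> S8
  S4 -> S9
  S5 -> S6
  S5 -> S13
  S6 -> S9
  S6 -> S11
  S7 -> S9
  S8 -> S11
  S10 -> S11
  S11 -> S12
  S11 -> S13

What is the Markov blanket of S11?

{S2, S3, S5, S6, S8, S10, S12, S13}

S11's parents: S2, S6, S8, S10.
S11 has children S12, S13.
Co-parents of S11 (other parents of its children):
  S12: S3
  S13: S3, S5
Taking the union gives {S2, S3, S5, S6, S8, S10, S12, S13}.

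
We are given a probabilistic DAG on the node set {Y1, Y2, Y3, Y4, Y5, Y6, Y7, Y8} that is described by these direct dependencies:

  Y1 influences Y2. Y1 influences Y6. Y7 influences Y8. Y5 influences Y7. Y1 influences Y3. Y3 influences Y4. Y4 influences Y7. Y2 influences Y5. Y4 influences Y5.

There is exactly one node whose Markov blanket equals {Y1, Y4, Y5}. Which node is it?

Y2

The target node must have every member of {Y1, Y4, Y5} as a parent, child, or co-parent, and no others.
Parents of Y2: Y1; children: Y5; co-parents: Y4.
These exactly cover the given set, so the node is Y2.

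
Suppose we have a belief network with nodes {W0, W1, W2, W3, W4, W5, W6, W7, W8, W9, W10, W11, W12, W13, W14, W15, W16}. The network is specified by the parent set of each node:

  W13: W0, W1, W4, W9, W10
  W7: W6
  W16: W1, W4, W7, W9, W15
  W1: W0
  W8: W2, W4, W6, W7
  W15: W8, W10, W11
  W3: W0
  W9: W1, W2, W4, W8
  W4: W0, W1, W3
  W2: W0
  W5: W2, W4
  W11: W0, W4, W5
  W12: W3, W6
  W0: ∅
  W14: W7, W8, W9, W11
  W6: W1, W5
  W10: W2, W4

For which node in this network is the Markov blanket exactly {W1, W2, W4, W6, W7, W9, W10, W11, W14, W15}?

The target node must have every member of {W1, W2, W4, W6, W7, W9, W10, W11, W14, W15} as a parent, child, or co-parent, and no others.
Parents of W8: W2, W4, W6, W7; children: W9, W14, W15; co-parents: W1, W2, W4, W7, W9, W10, W11.
These exactly cover the given set, so the node is W8.

W8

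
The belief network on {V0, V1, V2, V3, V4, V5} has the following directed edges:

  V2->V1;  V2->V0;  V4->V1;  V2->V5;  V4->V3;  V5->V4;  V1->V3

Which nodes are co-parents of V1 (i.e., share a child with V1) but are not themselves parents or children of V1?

{}

Children of V1: V3.
  parents(V3) \ {V1} = {V4}.
Excluding nodes already adjacent to V1 (V2, V3, V4), the co-parent-only contribution is {}.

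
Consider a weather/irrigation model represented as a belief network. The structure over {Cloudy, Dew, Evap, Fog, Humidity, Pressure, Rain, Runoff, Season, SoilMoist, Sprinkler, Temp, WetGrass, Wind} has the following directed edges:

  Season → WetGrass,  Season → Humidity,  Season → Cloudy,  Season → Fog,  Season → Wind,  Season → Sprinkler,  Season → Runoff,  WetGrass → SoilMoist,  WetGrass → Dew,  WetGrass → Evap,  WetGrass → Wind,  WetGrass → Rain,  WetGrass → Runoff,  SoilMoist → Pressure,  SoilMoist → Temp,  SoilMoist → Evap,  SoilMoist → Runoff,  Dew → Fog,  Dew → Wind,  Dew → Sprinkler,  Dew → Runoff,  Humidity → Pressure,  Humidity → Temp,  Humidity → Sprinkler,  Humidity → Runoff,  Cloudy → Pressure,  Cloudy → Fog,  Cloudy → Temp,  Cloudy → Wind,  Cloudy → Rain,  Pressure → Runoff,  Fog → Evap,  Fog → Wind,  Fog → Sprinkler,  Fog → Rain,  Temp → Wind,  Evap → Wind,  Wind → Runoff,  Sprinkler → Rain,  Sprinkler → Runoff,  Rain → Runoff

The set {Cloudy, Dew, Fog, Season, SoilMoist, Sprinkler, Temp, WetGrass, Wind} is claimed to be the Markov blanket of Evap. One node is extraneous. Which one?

Sprinkler

A node's Markov blanket = Pa ∪ Ch ∪ (parents of Ch other than the node itself).
Pa(Evap) = {Fog, SoilMoist, WetGrass}.
Children of Evap: Wind.
Co-parents of Evap (other parents of its children):
  Wind: Cloudy, Dew, Fog, Season, Temp, WetGrass
MB(Evap) = {Cloudy, Dew, Fog, Season, SoilMoist, Temp, WetGrass, Wind}.
Sprinkler is neither a parent, child, nor co-parent of Evap, so it does not belong.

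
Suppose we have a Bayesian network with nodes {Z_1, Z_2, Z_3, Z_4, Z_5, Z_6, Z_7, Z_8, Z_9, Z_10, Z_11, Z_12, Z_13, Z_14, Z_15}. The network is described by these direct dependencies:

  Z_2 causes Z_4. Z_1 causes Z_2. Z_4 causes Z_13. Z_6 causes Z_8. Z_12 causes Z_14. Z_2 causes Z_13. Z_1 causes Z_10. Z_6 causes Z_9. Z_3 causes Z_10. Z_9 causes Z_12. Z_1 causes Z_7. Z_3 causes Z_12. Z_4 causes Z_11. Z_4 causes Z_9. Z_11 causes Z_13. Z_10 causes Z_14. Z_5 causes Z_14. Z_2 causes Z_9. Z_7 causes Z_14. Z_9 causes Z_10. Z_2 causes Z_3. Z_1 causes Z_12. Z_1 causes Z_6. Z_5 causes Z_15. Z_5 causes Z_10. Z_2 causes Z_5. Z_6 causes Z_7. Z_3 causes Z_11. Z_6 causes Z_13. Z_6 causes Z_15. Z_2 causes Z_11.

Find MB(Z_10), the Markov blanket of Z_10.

Z_10 has child Z_14.
Z_10's parents: Z_1, Z_3, Z_5, Z_9.
Co-parents of Z_10 (other parents of its children):
  Z_14: Z_5, Z_7, Z_12
Union: {Z_1, Z_3, Z_5, Z_9} ∪ {Z_14} ∪ {Z_5, Z_7, Z_12} = {Z_1, Z_3, Z_5, Z_7, Z_9, Z_12, Z_14}.

{Z_1, Z_3, Z_5, Z_7, Z_9, Z_12, Z_14}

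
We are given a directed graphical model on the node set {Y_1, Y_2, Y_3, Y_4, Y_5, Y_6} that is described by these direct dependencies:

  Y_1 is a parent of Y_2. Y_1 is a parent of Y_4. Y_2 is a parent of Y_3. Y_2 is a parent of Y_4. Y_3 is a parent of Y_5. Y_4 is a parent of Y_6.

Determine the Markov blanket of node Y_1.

Y_1's parents: none.
Ch(Y_1) = {Y_2, Y_4}.
Parents of each child, excluding Y_1:
  Y_2: —
  Y_4: Y_2
So the Markov blanket of Y_1 is {Y_2, Y_4}.

{Y_2, Y_4}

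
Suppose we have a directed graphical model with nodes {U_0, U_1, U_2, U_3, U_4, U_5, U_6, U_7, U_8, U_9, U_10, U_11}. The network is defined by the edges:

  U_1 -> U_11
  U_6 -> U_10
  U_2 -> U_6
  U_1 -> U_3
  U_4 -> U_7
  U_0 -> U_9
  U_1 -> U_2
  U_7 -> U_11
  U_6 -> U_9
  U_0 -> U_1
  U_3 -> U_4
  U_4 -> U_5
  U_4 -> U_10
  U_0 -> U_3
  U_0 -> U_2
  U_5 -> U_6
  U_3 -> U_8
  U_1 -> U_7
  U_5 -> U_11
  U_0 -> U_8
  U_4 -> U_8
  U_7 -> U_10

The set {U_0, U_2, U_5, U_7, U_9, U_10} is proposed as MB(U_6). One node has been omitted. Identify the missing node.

Recall MB(v) = parents ∪ children ∪ spouses, where spouses are the other parents of v's children.
U_6 has parents U_2, U_5.
U_6 has children U_9, U_10.
Parents of each child, excluding U_6:
  parents(U_9) \ {U_6} = {U_0}.
  U_10's other parents are U_4, U_7.
MB(U_6) = {U_0, U_2, U_4, U_5, U_7, U_9, U_10}.
Comparing with the claimed set, U_4 is missing.

U_4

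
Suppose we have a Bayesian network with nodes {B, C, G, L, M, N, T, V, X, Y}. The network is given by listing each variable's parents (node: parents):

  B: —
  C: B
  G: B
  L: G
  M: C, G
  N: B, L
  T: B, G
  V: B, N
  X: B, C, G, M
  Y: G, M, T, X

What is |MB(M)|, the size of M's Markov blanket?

By definition, MB(M) is built from M's parents, M's children, and the co-parents of M.
Parents of M: C, G.
M has children X, Y.
Other parents of M's children:
  X's other parents are B, C, G.
  Y also has parents G, T, X.
MB(M) = {B, C, G, T, X, Y}, which has 6 nodes.

6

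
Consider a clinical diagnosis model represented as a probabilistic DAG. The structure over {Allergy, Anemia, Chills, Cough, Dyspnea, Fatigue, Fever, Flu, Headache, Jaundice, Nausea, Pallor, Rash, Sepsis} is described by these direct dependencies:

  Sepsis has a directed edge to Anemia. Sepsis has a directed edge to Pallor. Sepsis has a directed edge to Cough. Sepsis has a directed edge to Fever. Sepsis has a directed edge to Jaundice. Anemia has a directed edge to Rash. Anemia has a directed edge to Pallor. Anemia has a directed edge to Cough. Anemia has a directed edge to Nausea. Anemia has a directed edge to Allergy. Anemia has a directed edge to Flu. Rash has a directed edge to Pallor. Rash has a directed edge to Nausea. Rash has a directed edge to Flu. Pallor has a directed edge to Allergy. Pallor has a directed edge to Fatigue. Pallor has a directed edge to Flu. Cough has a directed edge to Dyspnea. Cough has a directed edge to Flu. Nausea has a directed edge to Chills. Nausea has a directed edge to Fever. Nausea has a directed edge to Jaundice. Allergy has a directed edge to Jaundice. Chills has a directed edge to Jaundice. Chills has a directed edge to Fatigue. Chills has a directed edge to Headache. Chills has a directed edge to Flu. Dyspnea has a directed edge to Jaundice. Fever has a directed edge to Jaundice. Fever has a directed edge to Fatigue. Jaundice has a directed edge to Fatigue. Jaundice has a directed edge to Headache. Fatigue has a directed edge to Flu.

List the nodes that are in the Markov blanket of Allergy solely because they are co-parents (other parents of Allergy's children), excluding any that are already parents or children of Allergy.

{Chills, Dyspnea, Fever, Nausea, Sepsis}

Children of Allergy: Jaundice.
  Jaundice: Chills, Dyspnea, Fever, Nausea, Sepsis
Excluding nodes already adjacent to Allergy (Anemia, Jaundice, Pallor), the co-parent-only contribution is {Chills, Dyspnea, Fever, Nausea, Sepsis}.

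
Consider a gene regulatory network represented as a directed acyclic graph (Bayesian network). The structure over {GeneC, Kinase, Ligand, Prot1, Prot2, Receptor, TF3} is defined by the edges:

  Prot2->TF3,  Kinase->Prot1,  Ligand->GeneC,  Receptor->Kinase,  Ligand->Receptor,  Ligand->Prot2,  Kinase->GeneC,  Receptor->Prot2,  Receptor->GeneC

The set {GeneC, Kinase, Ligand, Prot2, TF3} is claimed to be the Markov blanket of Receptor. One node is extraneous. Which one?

Children of Receptor: GeneC, Kinase, Prot2.
Parents of Receptor: Ligand.
Other parents of Receptor's children:
  Kinase: —
  GeneC: Kinase, Ligand
  Prot2: Ligand
MB(Receptor) = {GeneC, Kinase, Ligand, Prot2}.
TF3 is neither a parent, child, nor co-parent of Receptor, so it does not belong.

TF3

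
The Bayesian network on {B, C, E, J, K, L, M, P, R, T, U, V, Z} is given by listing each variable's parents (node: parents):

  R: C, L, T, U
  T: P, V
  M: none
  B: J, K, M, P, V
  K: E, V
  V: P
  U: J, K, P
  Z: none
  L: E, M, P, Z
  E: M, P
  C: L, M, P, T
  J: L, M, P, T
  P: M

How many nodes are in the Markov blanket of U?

7

Pa(U) = {J, K, P}.
U's children: R.
Parents of each child, excluding U:
  R: C, L, T
MB(U) = {C, J, K, L, P, R, T}, which has 7 nodes.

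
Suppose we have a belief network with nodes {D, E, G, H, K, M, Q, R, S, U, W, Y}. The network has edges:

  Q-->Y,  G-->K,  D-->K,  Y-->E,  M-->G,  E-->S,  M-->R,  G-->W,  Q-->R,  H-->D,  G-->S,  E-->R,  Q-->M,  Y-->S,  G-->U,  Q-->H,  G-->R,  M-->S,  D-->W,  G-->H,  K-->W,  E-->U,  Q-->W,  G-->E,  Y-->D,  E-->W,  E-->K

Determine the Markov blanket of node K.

Children of K: W.
Pa(K) = {D, E, G}.
For each child, the remaining parents (spouses of K):
  W: D, E, G, Q
Union: {D, E, G} ∪ {W} ∪ {D, E, G, Q} = {D, E, G, Q, W}.

{D, E, G, Q, W}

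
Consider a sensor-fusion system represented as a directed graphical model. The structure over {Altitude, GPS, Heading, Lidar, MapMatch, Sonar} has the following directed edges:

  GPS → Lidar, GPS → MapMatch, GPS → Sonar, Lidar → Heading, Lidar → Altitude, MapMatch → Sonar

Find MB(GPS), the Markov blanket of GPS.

{Lidar, MapMatch, Sonar}

Ch(GPS) = {Lidar, MapMatch, Sonar}.
GPS has no parents.
Parents of each child, excluding GPS:
  Lidar: —
  MapMatch: —
  Sonar: MapMatch
Taking the union gives {Lidar, MapMatch, Sonar}.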